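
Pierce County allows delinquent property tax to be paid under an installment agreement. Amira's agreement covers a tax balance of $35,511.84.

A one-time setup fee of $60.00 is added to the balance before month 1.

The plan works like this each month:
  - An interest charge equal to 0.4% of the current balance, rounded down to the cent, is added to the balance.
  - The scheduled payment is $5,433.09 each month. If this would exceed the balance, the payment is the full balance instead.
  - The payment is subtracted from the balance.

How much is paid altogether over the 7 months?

# | Opening | Interest | Payment | End bal
1 | $35,571.84 | $142.28 | $5,433.09 | $30,281.03
2 | $30,281.03 | $121.12 | $5,433.09 | $24,969.06
3 | $24,969.06 | $99.87 | $5,433.09 | $19,635.84
4 | $19,635.84 | $78.54 | $5,433.09 | $14,281.29
5 | $14,281.29 | $57.12 | $5,433.09 | $8,905.32
6 | $8,905.32 | $35.62 | $5,433.09 | $3,507.85
7 | $3,507.85 | $14.03 | $3,521.88 | $0.00
Total paid: $36,120.42

$36,120.42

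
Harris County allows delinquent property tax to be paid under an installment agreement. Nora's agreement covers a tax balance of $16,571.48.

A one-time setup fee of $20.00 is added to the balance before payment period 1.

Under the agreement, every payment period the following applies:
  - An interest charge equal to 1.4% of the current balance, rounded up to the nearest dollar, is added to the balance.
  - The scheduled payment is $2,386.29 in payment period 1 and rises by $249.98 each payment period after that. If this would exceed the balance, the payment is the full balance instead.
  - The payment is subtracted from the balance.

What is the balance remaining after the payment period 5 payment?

Payment period 1: $16,591.48 +$233.00 interest = $16,824.48; pay $2,386.29 → $14,438.19
Payment period 2: $14,438.19 +$203.00 interest = $14,641.19; pay $2,636.27 → $12,004.92
Payment period 3: $12,004.92 +$169.00 interest = $12,173.92; pay $2,886.25 → $9,287.67
Payment period 4: $9,287.67 +$131.00 interest = $9,418.67; pay $3,136.23 → $6,282.44
Payment period 5: $6,282.44 +$88.00 interest = $6,370.44; pay $3,386.21 → $2,984.23

$2,984.23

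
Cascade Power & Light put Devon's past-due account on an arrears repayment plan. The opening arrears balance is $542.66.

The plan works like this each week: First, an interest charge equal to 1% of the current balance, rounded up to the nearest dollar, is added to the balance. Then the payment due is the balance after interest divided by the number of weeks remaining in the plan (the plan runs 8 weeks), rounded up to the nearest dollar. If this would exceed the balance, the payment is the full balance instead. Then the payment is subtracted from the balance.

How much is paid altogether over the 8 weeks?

$571.66

Week 1: opening $542.66; interest $6.00 → $548.66; payment $69.00; balance $479.66
Week 2: opening $479.66; interest $5.00 → $484.66; payment $70.00; balance $414.66
Week 3: opening $414.66; interest $5.00 → $419.66; payment $70.00; balance $349.66
Week 4: opening $349.66; interest $4.00 → $353.66; payment $71.00; balance $282.66
Week 5: opening $282.66; interest $3.00 → $285.66; payment $72.00; balance $213.66
Week 6: opening $213.66; interest $3.00 → $216.66; payment $73.00; balance $143.66
Week 7: opening $143.66; interest $2.00 → $145.66; payment $73.00; balance $72.66
Week 8: opening $72.66; interest $1.00 → $73.66; payment $73.66; balance $0.00
Total paid: $571.66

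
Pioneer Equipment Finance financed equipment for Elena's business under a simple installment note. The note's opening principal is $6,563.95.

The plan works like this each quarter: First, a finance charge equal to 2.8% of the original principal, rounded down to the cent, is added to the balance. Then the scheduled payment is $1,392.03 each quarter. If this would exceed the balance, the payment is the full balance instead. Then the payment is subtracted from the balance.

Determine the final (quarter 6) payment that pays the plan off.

# | Opening | Interest | Payment | End bal
1 | $6,563.95 | $183.79 | $1,392.03 | $5,355.71
2 | $5,355.71 | $183.79 | $1,392.03 | $4,147.47
3 | $4,147.47 | $183.79 | $1,392.03 | $2,939.23
4 | $2,939.23 | $183.79 | $1,392.03 | $1,730.99
5 | $1,730.99 | $183.79 | $1,392.03 | $522.75
6 | $522.75 | $183.79 | $706.54 | $0.00

$706.54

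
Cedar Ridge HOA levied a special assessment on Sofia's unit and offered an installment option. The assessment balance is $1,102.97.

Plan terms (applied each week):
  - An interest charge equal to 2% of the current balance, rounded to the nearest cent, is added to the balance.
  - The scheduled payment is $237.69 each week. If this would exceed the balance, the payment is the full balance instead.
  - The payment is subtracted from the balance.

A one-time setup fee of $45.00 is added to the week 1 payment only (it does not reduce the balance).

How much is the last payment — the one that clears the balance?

Week 1: opening $1,102.97; interest $22.06 → $1,125.03; payment $237.69 (+ $45.00 fee); balance $887.34
Week 2: opening $887.34; interest $17.75 → $905.09; payment $237.69; balance $667.40
Week 3: opening $667.40; interest $13.35 → $680.75; payment $237.69; balance $443.06
Week 4: opening $443.06; interest $8.86 → $451.92; payment $237.69; balance $214.23
Week 5: opening $214.23; interest $4.28 → $218.51; payment $218.51; balance $0.00

$218.51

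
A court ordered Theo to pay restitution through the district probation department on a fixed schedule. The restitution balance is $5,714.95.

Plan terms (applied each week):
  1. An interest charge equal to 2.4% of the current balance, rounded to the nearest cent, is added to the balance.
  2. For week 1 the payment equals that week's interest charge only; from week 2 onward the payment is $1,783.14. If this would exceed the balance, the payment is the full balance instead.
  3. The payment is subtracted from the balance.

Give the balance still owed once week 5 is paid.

# | Opening | Interest | Payment | End bal
1 | $5,714.95 | $137.16 | $137.16 | $5,714.95
2 | $5,714.95 | $137.16 | $1,783.14 | $4,068.97
3 | $4,068.97 | $97.66 | $1,783.14 | $2,383.49
4 | $2,383.49 | $57.20 | $1,783.14 | $657.55
5 | $657.55 | $15.78 | $673.33 | $0.00

$0.00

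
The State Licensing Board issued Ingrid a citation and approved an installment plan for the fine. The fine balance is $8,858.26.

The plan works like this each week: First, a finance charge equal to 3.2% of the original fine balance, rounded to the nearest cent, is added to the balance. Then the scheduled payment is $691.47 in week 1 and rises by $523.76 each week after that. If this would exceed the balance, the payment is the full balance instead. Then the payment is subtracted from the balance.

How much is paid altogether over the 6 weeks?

Week 1: opening $8,858.26; interest $283.46 → $9,141.72; payment $691.47; balance $8,450.25
Week 2: opening $8,450.25; interest $283.46 → $8,733.71; payment $1,215.23; balance $7,518.48
Week 3: opening $7,518.48; interest $283.46 → $7,801.94; payment $1,738.99; balance $6,062.95
Week 4: opening $6,062.95; interest $283.46 → $6,346.41; payment $2,262.75; balance $4,083.66
Week 5: opening $4,083.66; interest $283.46 → $4,367.12; payment $2,786.51; balance $1,580.61
Week 6: opening $1,580.61; interest $283.46 → $1,864.07; payment $1,864.07; balance $0.00
Total paid: $10,559.02

$10,559.02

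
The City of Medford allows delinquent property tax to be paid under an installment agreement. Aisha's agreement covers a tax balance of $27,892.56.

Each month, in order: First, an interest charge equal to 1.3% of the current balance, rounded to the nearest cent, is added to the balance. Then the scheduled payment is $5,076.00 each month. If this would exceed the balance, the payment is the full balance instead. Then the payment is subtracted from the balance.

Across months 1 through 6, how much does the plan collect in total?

Month 1: $27,892.56 +$362.60 interest = $28,255.16; pay $5,076.00 → $23,179.16
Month 2: $23,179.16 +$301.33 interest = $23,480.49; pay $5,076.00 → $18,404.49
Month 3: $18,404.49 +$239.26 interest = $18,643.75; pay $5,076.00 → $13,567.75
Month 4: $13,567.75 +$176.38 interest = $13,744.13; pay $5,076.00 → $8,668.13
Month 5: $8,668.13 +$112.69 interest = $8,780.82; pay $5,076.00 → $3,704.82
Month 6: $3,704.82 +$48.16 interest = $3,752.98; pay $3,752.98 → $0.00
Total paid: $29,132.98

$29,132.98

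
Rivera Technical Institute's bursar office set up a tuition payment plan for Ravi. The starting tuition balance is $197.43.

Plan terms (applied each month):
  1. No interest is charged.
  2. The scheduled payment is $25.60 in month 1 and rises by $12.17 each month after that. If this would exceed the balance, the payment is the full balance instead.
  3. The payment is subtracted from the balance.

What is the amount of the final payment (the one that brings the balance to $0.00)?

$22.01

Month 1: opening $197.43; payment $25.60; balance $171.83
Month 2: opening $171.83; payment $37.77; balance $134.06
Month 3: opening $134.06; payment $49.94; balance $84.12
Month 4: opening $84.12; payment $62.11; balance $22.01
Month 5: opening $22.01; payment $22.01; balance $0.00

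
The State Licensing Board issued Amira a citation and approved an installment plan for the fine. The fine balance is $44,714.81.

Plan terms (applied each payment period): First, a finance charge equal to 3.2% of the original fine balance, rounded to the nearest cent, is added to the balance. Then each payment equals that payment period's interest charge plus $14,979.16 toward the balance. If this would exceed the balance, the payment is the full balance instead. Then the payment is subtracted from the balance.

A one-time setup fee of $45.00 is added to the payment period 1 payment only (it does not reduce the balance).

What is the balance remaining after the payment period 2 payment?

$14,756.49

Payment period 1: $44,714.81 +$1,430.87 interest = $46,145.68; pay $16,410.03 (+ $45.00 fee) → $29,735.65
Payment period 2: $29,735.65 +$1,430.87 interest = $31,166.52; pay $16,410.03 → $14,756.49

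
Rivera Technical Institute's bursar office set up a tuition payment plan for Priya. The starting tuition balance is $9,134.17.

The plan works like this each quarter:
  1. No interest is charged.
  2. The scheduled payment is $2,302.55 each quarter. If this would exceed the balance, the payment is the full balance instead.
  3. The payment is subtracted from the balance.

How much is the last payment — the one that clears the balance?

Quarter 1: opening $9,134.17; payment $2,302.55; balance $6,831.62
Quarter 2: opening $6,831.62; payment $2,302.55; balance $4,529.07
Quarter 3: opening $4,529.07; payment $2,302.55; balance $2,226.52
Quarter 4: opening $2,226.52; payment $2,226.52; balance $0.00

$2,226.52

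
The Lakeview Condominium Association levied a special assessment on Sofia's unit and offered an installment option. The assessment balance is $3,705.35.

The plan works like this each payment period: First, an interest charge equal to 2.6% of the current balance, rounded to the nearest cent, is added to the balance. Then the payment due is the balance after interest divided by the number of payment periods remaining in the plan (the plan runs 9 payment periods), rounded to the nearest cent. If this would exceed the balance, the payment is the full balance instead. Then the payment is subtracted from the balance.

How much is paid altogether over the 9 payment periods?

$4,222.01

Payment period 1: $3,705.35 +$96.34 interest = $3,801.69; pay $422.41 → $3,379.28
Payment period 2: $3,379.28 +$87.86 interest = $3,467.14; pay $433.39 → $3,033.75
Payment period 3: $3,033.75 +$78.88 interest = $3,112.63; pay $444.66 → $2,667.97
Payment period 4: $2,667.97 +$69.37 interest = $2,737.34; pay $456.22 → $2,281.12
Payment period 5: $2,281.12 +$59.31 interest = $2,340.43; pay $468.09 → $1,872.34
Payment period 6: $1,872.34 +$48.68 interest = $1,921.02; pay $480.26 → $1,440.76
Payment period 7: $1,440.76 +$37.46 interest = $1,478.22; pay $492.74 → $985.48
Payment period 8: $985.48 +$25.62 interest = $1,011.10; pay $505.55 → $505.55
Payment period 9: $505.55 +$13.14 interest = $518.69; pay $518.69 → $0.00
Total paid: $4,222.01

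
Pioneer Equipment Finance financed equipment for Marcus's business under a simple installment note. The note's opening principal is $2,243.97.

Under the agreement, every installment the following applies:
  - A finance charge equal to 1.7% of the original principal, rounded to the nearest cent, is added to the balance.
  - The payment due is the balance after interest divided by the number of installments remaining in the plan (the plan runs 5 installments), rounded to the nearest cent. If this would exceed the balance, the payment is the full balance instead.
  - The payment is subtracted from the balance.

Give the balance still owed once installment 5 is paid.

Installment 1: $2,243.97 +$38.15 interest = $2,282.12; pay $456.42 → $1,825.70
Installment 2: $1,825.70 +$38.15 interest = $1,863.85; pay $465.96 → $1,397.89
Installment 3: $1,397.89 +$38.15 interest = $1,436.04; pay $478.68 → $957.36
Installment 4: $957.36 +$38.15 interest = $995.51; pay $497.76 → $497.75
Installment 5: $497.75 +$38.15 interest = $535.90; pay $535.90 → $0.00

$0.00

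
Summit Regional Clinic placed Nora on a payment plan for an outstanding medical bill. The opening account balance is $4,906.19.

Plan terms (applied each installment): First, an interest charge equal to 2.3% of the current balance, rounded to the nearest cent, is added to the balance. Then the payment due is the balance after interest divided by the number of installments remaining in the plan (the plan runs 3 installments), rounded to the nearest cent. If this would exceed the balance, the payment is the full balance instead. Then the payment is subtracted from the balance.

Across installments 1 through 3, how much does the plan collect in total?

Installment 1: $4,906.19 +$112.84 interest = $5,019.03; pay $1,673.01 → $3,346.02
Installment 2: $3,346.02 +$76.96 interest = $3,422.98; pay $1,711.49 → $1,711.49
Installment 3: $1,711.49 +$39.36 interest = $1,750.85; pay $1,750.85 → $0.00
Total paid: $5,135.35

$5,135.35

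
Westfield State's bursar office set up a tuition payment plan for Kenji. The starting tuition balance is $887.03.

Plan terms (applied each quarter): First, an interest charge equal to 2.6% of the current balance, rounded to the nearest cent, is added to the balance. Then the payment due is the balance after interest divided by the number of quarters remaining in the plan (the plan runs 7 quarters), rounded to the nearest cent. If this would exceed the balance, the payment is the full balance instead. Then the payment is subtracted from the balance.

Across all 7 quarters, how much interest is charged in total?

$97.19

Quarter 1: opening $887.03; interest $23.06 → $910.09; payment $130.01; balance $780.08
Quarter 2: opening $780.08; interest $20.28 → $800.36; payment $133.39; balance $666.97
Quarter 3: opening $666.97; interest $17.34 → $684.31; payment $136.86; balance $547.45
Quarter 4: opening $547.45; interest $14.23 → $561.68; payment $140.42; balance $421.26
Quarter 5: opening $421.26; interest $10.95 → $432.21; payment $144.07; balance $288.14
Quarter 6: opening $288.14; interest $7.49 → $295.63; payment $147.82; balance $147.81
Quarter 7: opening $147.81; interest $3.84 → $151.65; payment $151.65; balance $0.00
Total interest: $23.06 + $20.28 + $17.34 + $14.23 + $10.95 + $7.49 + $3.84 = $97.19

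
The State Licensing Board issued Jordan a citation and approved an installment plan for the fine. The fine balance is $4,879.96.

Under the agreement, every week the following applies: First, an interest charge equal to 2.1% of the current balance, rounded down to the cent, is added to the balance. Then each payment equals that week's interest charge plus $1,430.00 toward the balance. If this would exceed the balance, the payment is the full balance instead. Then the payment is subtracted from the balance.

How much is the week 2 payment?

$1,502.44

Week 1: $4,879.96 +$102.47 interest = $4,982.43; pay $1,532.47 → $3,449.96
Week 2: $3,449.96 +$72.44 interest = $3,522.40; pay $1,502.44 → $2,019.96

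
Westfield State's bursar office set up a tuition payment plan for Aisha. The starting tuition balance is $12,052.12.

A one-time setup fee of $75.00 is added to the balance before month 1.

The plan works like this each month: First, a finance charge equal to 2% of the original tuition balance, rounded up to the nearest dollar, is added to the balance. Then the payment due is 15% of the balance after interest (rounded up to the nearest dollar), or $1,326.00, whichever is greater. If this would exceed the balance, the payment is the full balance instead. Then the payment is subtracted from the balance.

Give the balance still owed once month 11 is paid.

$0.00

Month 1: opening $12,127.12; interest $242.00 → $12,369.12; payment $1,856.00; balance $10,513.12
Month 2: opening $10,513.12; interest $242.00 → $10,755.12; payment $1,614.00; balance $9,141.12
Month 3: opening $9,141.12; interest $242.00 → $9,383.12; payment $1,408.00; balance $7,975.12
Month 4: opening $7,975.12; interest $242.00 → $8,217.12; payment $1,326.00; balance $6,891.12
Month 5: opening $6,891.12; interest $242.00 → $7,133.12; payment $1,326.00; balance $5,807.12
Month 6: opening $5,807.12; interest $242.00 → $6,049.12; payment $1,326.00; balance $4,723.12
Month 7: opening $4,723.12; interest $242.00 → $4,965.12; payment $1,326.00; balance $3,639.12
Month 8: opening $3,639.12; interest $242.00 → $3,881.12; payment $1,326.00; balance $2,555.12
Month 9: opening $2,555.12; interest $242.00 → $2,797.12; payment $1,326.00; balance $1,471.12
Month 10: opening $1,471.12; interest $242.00 → $1,713.12; payment $1,326.00; balance $387.12
Month 11: opening $387.12; interest $242.00 → $629.12; payment $629.12; balance $0.00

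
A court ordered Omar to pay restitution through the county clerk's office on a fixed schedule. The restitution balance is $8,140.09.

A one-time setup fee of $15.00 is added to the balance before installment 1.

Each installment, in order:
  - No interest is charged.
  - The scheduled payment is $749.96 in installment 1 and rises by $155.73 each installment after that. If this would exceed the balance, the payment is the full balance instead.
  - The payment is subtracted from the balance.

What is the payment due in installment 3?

$1,061.42

Installment 1: opening $8,155.09; payment $749.96; balance $7,405.13
Installment 2: opening $7,405.13; payment $905.69; balance $6,499.44
Installment 3: opening $6,499.44; payment $1,061.42; balance $5,438.02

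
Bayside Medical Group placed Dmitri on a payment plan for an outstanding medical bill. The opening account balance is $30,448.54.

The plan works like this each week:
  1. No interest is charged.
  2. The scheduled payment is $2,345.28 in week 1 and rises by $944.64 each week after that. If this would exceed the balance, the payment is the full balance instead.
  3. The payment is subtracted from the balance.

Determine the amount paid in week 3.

$4,234.56

Week 1: opening $30,448.54; payment $2,345.28; balance $28,103.26
Week 2: opening $28,103.26; payment $3,289.92; balance $24,813.34
Week 3: opening $24,813.34; payment $4,234.56; balance $20,578.78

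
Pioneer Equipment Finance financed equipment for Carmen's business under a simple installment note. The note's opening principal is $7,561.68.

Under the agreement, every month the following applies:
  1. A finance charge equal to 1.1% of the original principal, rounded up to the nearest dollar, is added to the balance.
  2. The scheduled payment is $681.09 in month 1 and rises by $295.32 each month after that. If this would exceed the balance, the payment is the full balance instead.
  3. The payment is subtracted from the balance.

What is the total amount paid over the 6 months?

$8,065.68

Month 1: opening $7,561.68; interest $84.00 → $7,645.68; payment $681.09; balance $6,964.59
Month 2: opening $6,964.59; interest $84.00 → $7,048.59; payment $976.41; balance $6,072.18
Month 3: opening $6,072.18; interest $84.00 → $6,156.18; payment $1,271.73; balance $4,884.45
Month 4: opening $4,884.45; interest $84.00 → $4,968.45; payment $1,567.05; balance $3,401.40
Month 5: opening $3,401.40; interest $84.00 → $3,485.40; payment $1,862.37; balance $1,623.03
Month 6: opening $1,623.03; interest $84.00 → $1,707.03; payment $1,707.03; balance $0.00
Total paid: $8,065.68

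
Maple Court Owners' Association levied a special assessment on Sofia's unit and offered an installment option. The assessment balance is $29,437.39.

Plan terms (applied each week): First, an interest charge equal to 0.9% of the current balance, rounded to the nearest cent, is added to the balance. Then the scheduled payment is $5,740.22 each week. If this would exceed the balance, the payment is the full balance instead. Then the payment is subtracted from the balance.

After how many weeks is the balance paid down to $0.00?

Week 1: opening $29,437.39; interest $264.94 → $29,702.33; payment $5,740.22; balance $23,962.11
Week 2: opening $23,962.11; interest $215.66 → $24,177.77; payment $5,740.22; balance $18,437.55
Week 3: opening $18,437.55; interest $165.94 → $18,603.49; payment $5,740.22; balance $12,863.27
Week 4: opening $12,863.27; interest $115.77 → $12,979.04; payment $5,740.22; balance $7,238.82
Week 5: opening $7,238.82; interest $65.15 → $7,303.97; payment $5,740.22; balance $1,563.75
Week 6: opening $1,563.75; interest $14.07 → $1,577.82; payment $1,577.82; balance $0.00
Balance reaches $0.00 in week 6.

6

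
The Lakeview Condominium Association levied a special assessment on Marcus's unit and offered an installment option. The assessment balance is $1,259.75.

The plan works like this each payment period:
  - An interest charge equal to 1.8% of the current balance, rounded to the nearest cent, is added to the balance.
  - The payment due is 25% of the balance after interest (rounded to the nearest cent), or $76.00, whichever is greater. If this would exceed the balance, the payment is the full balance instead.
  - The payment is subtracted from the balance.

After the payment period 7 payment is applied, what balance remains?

# | Opening | Interest | Payment | End bal
1 | $1,259.75 | $22.68 | $320.61 | $961.82
2 | $961.82 | $17.31 | $244.78 | $734.35
3 | $734.35 | $13.22 | $186.89 | $560.68
4 | $560.68 | $10.09 | $142.69 | $428.08
5 | $428.08 | $7.71 | $108.95 | $326.84
6 | $326.84 | $5.88 | $83.18 | $249.54
7 | $249.54 | $4.49 | $76.00 | $178.03

$178.03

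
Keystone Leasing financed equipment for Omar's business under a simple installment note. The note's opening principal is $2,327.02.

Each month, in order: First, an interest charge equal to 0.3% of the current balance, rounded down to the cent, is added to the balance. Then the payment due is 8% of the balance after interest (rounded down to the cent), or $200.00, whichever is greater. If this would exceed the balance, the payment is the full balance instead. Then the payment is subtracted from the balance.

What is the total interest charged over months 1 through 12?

Month 1: $2,327.02 +$6.98 interest = $2,334.00; pay $200.00 → $2,134.00
Month 2: $2,134.00 +$6.40 interest = $2,140.40; pay $200.00 → $1,940.40
Month 3: $1,940.40 +$5.82 interest = $1,946.22; pay $200.00 → $1,746.22
Month 4: $1,746.22 +$5.23 interest = $1,751.45; pay $200.00 → $1,551.45
Month 5: $1,551.45 +$4.65 interest = $1,556.10; pay $200.00 → $1,356.10
Month 6: $1,356.10 +$4.06 interest = $1,360.16; pay $200.00 → $1,160.16
Month 7: $1,160.16 +$3.48 interest = $1,163.64; pay $200.00 → $963.64
Month 8: $963.64 +$2.89 interest = $966.53; pay $200.00 → $766.53
Month 9: $766.53 +$2.29 interest = $768.82; pay $200.00 → $568.82
Month 10: $568.82 +$1.70 interest = $570.52; pay $200.00 → $370.52
Month 11: $370.52 +$1.11 interest = $371.63; pay $200.00 → $171.63
Month 12: $171.63 +$0.51 interest = $172.14; pay $172.14 → $0.00
Total interest: $6.98 + $6.40 + $5.82 + $5.23 + $4.65 + $4.06 + $3.48 + $2.89 + $2.29 + $1.70 + $1.11 + $0.51 = $45.12

$45.12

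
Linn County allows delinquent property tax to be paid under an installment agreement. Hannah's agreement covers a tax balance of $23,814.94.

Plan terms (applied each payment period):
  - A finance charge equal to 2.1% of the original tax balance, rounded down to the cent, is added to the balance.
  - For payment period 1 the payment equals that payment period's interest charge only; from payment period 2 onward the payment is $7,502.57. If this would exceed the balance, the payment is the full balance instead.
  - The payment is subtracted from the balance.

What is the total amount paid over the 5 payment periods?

$26,315.49

Payment period 1: opening $23,814.94; interest $500.11 → $24,315.05; payment $500.11; balance $23,814.94
Payment period 2: opening $23,814.94; interest $500.11 → $24,315.05; payment $7,502.57; balance $16,812.48
Payment period 3: opening $16,812.48; interest $500.11 → $17,312.59; payment $7,502.57; balance $9,810.02
Payment period 4: opening $9,810.02; interest $500.11 → $10,310.13; payment $7,502.57; balance $2,807.56
Payment period 5: opening $2,807.56; interest $500.11 → $3,307.67; payment $3,307.67; balance $0.00
Total paid: $26,315.49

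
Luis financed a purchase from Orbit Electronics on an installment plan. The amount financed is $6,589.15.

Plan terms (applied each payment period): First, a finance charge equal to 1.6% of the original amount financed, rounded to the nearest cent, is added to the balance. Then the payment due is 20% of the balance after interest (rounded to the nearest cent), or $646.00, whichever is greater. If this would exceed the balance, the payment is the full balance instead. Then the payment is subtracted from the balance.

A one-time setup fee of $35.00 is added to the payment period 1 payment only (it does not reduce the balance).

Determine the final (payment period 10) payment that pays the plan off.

$350.48

Payment period 1: opening $6,589.15; interest $105.43 → $6,694.58; payment $1,338.92 (+ $35.00 fee); balance $5,355.66
Payment period 2: opening $5,355.66; interest $105.43 → $5,461.09; payment $1,092.22; balance $4,368.87
Payment period 3: opening $4,368.87; interest $105.43 → $4,474.30; payment $894.86; balance $3,579.44
Payment period 4: opening $3,579.44; interest $105.43 → $3,684.87; payment $736.97; balance $2,947.90
Payment period 5: opening $2,947.90; interest $105.43 → $3,053.33; payment $646.00; balance $2,407.33
Payment period 6: opening $2,407.33; interest $105.43 → $2,512.76; payment $646.00; balance $1,866.76
Payment period 7: opening $1,866.76; interest $105.43 → $1,972.19; payment $646.00; balance $1,326.19
Payment period 8: opening $1,326.19; interest $105.43 → $1,431.62; payment $646.00; balance $785.62
Payment period 9: opening $785.62; interest $105.43 → $891.05; payment $646.00; balance $245.05
Payment period 10: opening $245.05; interest $105.43 → $350.48; payment $350.48; balance $0.00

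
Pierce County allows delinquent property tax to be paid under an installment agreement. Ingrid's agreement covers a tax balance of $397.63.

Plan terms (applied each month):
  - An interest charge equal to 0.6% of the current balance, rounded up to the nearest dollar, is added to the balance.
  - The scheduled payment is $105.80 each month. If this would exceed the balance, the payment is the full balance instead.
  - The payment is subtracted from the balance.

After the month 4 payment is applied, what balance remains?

Month 1: $397.63 +$3.00 interest = $400.63; pay $105.80 → $294.83
Month 2: $294.83 +$2.00 interest = $296.83; pay $105.80 → $191.03
Month 3: $191.03 +$2.00 interest = $193.03; pay $105.80 → $87.23
Month 4: $87.23 +$1.00 interest = $88.23; pay $88.23 → $0.00

$0.00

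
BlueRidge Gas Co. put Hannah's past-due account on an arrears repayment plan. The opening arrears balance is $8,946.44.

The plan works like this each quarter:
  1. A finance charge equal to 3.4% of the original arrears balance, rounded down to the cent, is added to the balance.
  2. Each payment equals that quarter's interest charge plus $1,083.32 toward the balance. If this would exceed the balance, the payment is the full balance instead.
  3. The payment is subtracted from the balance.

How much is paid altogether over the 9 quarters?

$11,683.97

Quarter 1: opening $8,946.44; interest $304.17 → $9,250.61; payment $1,387.49; balance $7,863.12
Quarter 2: opening $7,863.12; interest $304.17 → $8,167.29; payment $1,387.49; balance $6,779.80
Quarter 3: opening $6,779.80; interest $304.17 → $7,083.97; payment $1,387.49; balance $5,696.48
Quarter 4: opening $5,696.48; interest $304.17 → $6,000.65; payment $1,387.49; balance $4,613.16
Quarter 5: opening $4,613.16; interest $304.17 → $4,917.33; payment $1,387.49; balance $3,529.84
Quarter 6: opening $3,529.84; interest $304.17 → $3,834.01; payment $1,387.49; balance $2,446.52
Quarter 7: opening $2,446.52; interest $304.17 → $2,750.69; payment $1,387.49; balance $1,363.20
Quarter 8: opening $1,363.20; interest $304.17 → $1,667.37; payment $1,387.49; balance $279.88
Quarter 9: opening $279.88; interest $304.17 → $584.05; payment $584.05; balance $0.00
Total paid: $11,683.97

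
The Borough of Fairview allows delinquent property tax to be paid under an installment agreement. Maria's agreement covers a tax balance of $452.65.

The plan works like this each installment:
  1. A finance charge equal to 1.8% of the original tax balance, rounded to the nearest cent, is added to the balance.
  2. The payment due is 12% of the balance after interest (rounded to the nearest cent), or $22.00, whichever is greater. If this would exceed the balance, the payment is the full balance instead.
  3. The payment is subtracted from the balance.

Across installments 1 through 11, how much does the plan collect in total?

$386.97

Installment 1: $452.65 +$8.15 interest = $460.80; pay $55.30 → $405.50
Installment 2: $405.50 +$8.15 interest = $413.65; pay $49.64 → $364.01
Installment 3: $364.01 +$8.15 interest = $372.16; pay $44.66 → $327.50
Installment 4: $327.50 +$8.15 interest = $335.65; pay $40.28 → $295.37
Installment 5: $295.37 +$8.15 interest = $303.52; pay $36.42 → $267.10
Installment 6: $267.10 +$8.15 interest = $275.25; pay $33.03 → $242.22
Installment 7: $242.22 +$8.15 interest = $250.37; pay $30.04 → $220.33
Installment 8: $220.33 +$8.15 interest = $228.48; pay $27.42 → $201.06
Installment 9: $201.06 +$8.15 interest = $209.21; pay $25.11 → $184.10
Installment 10: $184.10 +$8.15 interest = $192.25; pay $23.07 → $169.18
Installment 11: $169.18 +$8.15 interest = $177.33; pay $22.00 → $155.33
Total paid: $386.97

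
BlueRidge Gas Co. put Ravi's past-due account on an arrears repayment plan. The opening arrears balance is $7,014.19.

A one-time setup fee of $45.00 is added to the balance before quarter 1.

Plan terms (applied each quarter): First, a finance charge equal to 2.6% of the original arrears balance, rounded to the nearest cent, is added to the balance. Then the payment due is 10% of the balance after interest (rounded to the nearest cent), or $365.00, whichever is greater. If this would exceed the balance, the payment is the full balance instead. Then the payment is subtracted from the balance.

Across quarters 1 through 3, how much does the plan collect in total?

# | Opening | Interest | Payment | End bal
1 | $7,059.19 | $182.37 | $724.16 | $6,517.40
2 | $6,517.40 | $182.37 | $669.98 | $6,029.79
3 | $6,029.79 | $182.37 | $621.22 | $5,590.94
Total paid: $2,015.36

$2,015.36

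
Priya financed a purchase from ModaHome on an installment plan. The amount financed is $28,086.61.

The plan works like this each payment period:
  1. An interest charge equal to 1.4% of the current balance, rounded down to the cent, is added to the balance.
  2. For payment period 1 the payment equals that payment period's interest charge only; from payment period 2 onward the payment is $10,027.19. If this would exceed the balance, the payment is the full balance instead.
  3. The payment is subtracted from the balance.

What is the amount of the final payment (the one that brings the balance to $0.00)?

Payment period 1: $28,086.61 +$393.21 interest = $28,479.82; pay $393.21 → $28,086.61
Payment period 2: $28,086.61 +$393.21 interest = $28,479.82; pay $10,027.19 → $18,452.63
Payment period 3: $18,452.63 +$258.33 interest = $18,710.96; pay $10,027.19 → $8,683.77
Payment period 4: $8,683.77 +$121.57 interest = $8,805.34; pay $8,805.34 → $0.00

$8,805.34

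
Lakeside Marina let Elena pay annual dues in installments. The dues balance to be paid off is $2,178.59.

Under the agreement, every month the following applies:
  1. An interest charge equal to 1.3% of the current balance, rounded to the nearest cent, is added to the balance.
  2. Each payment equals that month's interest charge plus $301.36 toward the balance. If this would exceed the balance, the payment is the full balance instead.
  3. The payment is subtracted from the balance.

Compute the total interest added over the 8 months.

$116.88

Month 1: opening $2,178.59; interest $28.32 → $2,206.91; payment $329.68; balance $1,877.23
Month 2: opening $1,877.23; interest $24.40 → $1,901.63; payment $325.76; balance $1,575.87
Month 3: opening $1,575.87; interest $20.49 → $1,596.36; payment $321.85; balance $1,274.51
Month 4: opening $1,274.51; interest $16.57 → $1,291.08; payment $317.93; balance $973.15
Month 5: opening $973.15; interest $12.65 → $985.80; payment $314.01; balance $671.79
Month 6: opening $671.79; interest $8.73 → $680.52; payment $310.09; balance $370.43
Month 7: opening $370.43; interest $4.82 → $375.25; payment $306.18; balance $69.07
Month 8: opening $69.07; interest $0.90 → $69.97; payment $69.97; balance $0.00
Total interest: $28.32 + $24.40 + $20.49 + $16.57 + $12.65 + $8.73 + $4.82 + $0.90 = $116.88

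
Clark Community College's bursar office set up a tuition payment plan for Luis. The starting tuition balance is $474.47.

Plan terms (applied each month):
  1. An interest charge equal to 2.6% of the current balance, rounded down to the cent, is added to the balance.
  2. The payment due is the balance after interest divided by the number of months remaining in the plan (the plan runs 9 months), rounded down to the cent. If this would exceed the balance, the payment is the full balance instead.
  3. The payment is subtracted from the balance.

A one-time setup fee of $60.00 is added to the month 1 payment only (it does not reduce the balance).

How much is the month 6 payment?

$61.49

Month 1: opening $474.47; interest $12.33 → $486.80; payment $54.08 (+ $60.00 fee); balance $432.72
Month 2: opening $432.72; interest $11.25 → $443.97; payment $55.49; balance $388.48
Month 3: opening $388.48; interest $10.10 → $398.58; payment $56.94; balance $341.64
Month 4: opening $341.64; interest $8.88 → $350.52; payment $58.42; balance $292.10
Month 5: opening $292.10; interest $7.59 → $299.69; payment $59.93; balance $239.76
Month 6: opening $239.76; interest $6.23 → $245.99; payment $61.49; balance $184.50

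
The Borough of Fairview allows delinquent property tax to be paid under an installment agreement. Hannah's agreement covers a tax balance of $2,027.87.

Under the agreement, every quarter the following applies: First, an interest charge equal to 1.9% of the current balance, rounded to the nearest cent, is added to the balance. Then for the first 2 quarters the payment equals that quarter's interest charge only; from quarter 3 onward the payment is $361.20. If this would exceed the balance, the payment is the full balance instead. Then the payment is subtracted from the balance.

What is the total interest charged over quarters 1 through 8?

$213.92

Quarter 1: $2,027.87 +$38.53 interest = $2,066.40; pay $38.53 → $2,027.87
Quarter 2: $2,027.87 +$38.53 interest = $2,066.40; pay $38.53 → $2,027.87
Quarter 3: $2,027.87 +$38.53 interest = $2,066.40; pay $361.20 → $1,705.20
Quarter 4: $1,705.20 +$32.40 interest = $1,737.60; pay $361.20 → $1,376.40
Quarter 5: $1,376.40 +$26.15 interest = $1,402.55; pay $361.20 → $1,041.35
Quarter 6: $1,041.35 +$19.79 interest = $1,061.14; pay $361.20 → $699.94
Quarter 7: $699.94 +$13.30 interest = $713.24; pay $361.20 → $352.04
Quarter 8: $352.04 +$6.69 interest = $358.73; pay $358.73 → $0.00
Total interest: $38.53 + $38.53 + $38.53 + $32.40 + $26.15 + $19.79 + $13.30 + $6.69 = $213.92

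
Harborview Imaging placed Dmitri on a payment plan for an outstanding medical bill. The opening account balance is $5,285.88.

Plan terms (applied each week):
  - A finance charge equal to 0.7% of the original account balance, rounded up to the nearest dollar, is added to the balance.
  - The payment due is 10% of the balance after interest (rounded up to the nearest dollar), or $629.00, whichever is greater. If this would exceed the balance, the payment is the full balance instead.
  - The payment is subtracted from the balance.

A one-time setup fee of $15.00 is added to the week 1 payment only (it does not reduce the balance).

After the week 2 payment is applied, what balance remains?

Week 1: opening $5,285.88; interest $38.00 → $5,323.88; payment $629.00 (+ $15.00 fee); balance $4,694.88
Week 2: opening $4,694.88; interest $38.00 → $4,732.88; payment $629.00; balance $4,103.88

$4,103.88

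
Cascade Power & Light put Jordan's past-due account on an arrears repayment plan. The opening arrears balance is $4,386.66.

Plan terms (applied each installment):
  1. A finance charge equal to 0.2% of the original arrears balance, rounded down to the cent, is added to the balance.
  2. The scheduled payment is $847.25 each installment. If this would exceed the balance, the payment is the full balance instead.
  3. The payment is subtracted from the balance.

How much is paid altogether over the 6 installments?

$4,439.28

# | Opening | Interest | Payment | End bal
1 | $4,386.66 | $8.77 | $847.25 | $3,548.18
2 | $3,548.18 | $8.77 | $847.25 | $2,709.70
3 | $2,709.70 | $8.77 | $847.25 | $1,871.22
4 | $1,871.22 | $8.77 | $847.25 | $1,032.74
5 | $1,032.74 | $8.77 | $847.25 | $194.26
6 | $194.26 | $8.77 | $203.03 | $0.00
Total paid: $4,439.28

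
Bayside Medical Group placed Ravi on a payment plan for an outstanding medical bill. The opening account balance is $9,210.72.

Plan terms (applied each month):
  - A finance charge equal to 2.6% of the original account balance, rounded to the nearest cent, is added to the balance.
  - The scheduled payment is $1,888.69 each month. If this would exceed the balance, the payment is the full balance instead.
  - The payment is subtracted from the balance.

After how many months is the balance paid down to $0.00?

# | Opening | Interest | Payment | End bal
1 | $9,210.72 | $239.48 | $1,888.69 | $7,561.51
2 | $7,561.51 | $239.48 | $1,888.69 | $5,912.30
3 | $5,912.30 | $239.48 | $1,888.69 | $4,263.09
4 | $4,263.09 | $239.48 | $1,888.69 | $2,613.88
5 | $2,613.88 | $239.48 | $1,888.69 | $964.67
6 | $964.67 | $239.48 | $1,204.15 | $0.00
Balance reaches $0.00 in month 6.

6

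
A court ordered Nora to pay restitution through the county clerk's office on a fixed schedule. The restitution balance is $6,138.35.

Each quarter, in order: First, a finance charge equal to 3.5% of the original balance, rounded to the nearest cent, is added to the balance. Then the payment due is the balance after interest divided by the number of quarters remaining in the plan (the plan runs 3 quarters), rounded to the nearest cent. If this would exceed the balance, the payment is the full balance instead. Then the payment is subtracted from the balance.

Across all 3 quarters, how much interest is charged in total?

Quarter 1: $6,138.35 +$214.84 interest = $6,353.19; pay $2,117.73 → $4,235.46
Quarter 2: $4,235.46 +$214.84 interest = $4,450.30; pay $2,225.15 → $2,225.15
Quarter 3: $2,225.15 +$214.84 interest = $2,439.99; pay $2,439.99 → $0.00
Total interest: $214.84 + $214.84 + $214.84 = $644.52

$644.52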